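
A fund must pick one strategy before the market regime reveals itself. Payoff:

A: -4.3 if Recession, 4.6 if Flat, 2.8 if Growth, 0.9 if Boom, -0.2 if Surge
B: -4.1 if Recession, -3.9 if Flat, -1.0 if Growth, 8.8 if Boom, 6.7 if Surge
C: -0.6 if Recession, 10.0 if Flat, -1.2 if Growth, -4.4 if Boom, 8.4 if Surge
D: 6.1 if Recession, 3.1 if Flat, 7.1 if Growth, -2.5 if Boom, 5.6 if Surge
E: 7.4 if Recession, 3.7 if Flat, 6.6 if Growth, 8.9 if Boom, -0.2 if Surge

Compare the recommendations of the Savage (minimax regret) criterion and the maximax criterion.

Column bests: Recession=7.4, Flat=10.0, Growth=7.1, Boom=8.9, Surge=8.4.
A regrets: 11.7, 5.4, 4.3, 8.0, 8.6 → max 11.7
B regrets: 11.5, 13.9, 8.1, 0.1, 1.7 → max 13.9
C regrets: 8.0, 0.0, 8.3, 13.3, 0.0 → max 13.3
D regrets: 1.3, 6.9, 0.0, 11.4, 2.8 → max 11.4
E regrets: 0.0, 6.3, 0.5, 0.0, 8.6 → max 8.6
Smallest max regret = 8.6 → E.
Row maxima: A=4.6, B=8.8, C=10.0, D=7.1, E=8.9
Best best-case = 10.0 → C.

minimax regret → E; maximax → C (disagree)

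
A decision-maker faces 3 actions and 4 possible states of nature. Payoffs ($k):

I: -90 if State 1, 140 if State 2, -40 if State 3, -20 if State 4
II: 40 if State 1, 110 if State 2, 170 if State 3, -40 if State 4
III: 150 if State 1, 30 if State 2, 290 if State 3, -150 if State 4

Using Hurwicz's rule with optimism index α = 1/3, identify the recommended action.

I: 1/3·140 + 2/3·(-90) = -40/3
II: 1/3·170 + 2/3·(-40) = 30
III: 1/3·290 + 2/3·(-150) = -10/3
Highest Hurwicz score = 30 → II.

II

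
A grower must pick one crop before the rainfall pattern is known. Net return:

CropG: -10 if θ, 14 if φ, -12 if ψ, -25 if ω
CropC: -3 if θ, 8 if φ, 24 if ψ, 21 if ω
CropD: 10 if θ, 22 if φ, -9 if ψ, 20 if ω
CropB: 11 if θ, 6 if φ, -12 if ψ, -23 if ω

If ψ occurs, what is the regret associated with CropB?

36

Best payoff under ψ is 24.
Regret = 24 − (-12) = 36.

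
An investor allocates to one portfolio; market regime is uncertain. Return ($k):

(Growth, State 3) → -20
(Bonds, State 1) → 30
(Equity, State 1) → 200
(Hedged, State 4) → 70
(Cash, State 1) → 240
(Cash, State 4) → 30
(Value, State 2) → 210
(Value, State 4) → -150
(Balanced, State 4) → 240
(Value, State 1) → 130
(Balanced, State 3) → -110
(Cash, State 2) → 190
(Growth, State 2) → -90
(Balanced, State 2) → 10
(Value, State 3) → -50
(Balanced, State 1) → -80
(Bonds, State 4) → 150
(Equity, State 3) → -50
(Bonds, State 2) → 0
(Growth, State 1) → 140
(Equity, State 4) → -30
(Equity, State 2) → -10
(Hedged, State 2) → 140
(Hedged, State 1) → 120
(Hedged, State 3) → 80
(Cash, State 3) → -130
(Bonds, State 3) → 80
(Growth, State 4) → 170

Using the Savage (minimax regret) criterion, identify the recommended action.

Hedged

Column bests: State 1=240, State 2=210, State 3=80, State 4=240.
Value regrets: 110, 0, 130, 390 → max 390
Growth regrets: 100, 300, 100, 70 → max 300
Hedged regrets: 120, 70, 0, 170 → max 170
Cash regrets: 0, 20, 210, 210 → max 210
Balanced regrets: 320, 200, 190, 0 → max 320
Bonds regrets: 210, 210, 0, 90 → max 210
Equity regrets: 40, 220, 130, 270 → max 270
Smallest max regret = 170 → Hedged.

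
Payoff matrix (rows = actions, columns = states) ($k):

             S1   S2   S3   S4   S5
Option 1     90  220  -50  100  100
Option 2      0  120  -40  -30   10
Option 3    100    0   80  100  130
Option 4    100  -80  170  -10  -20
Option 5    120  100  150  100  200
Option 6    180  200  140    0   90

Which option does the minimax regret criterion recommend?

Option 6

Column bests: S1=180, S2=220, S3=170, S4=100, S5=200.
Option 1 regrets: 90, 0, 220, 0, 100 → max 220
Option 2 regrets: 180, 100, 210, 130, 190 → max 210
Option 3 regrets: 80, 220, 90, 0, 70 → max 220
Option 4 regrets: 80, 300, 0, 110, 220 → max 300
Option 5 regrets: 60, 120, 20, 0, 0 → max 120
Option 6 regrets: 0, 20, 30, 100, 110 → max 110
Smallest max regret = 110 → Option 6.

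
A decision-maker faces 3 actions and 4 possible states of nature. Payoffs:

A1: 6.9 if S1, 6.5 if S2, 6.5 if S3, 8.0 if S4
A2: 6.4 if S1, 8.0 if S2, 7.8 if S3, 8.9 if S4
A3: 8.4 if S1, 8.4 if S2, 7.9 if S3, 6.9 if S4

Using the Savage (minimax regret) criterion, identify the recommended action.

A1

Column bests: S1=8.4, S2=8.4, S3=7.9, S4=8.9.
A1 regrets: 1.5, 1.9, 1.4, 0.9 → max 1.9
A2 regrets: 2.0, 0.4, 0.1, 0.0 → max 2.0
A3 regrets: 0.0, 0.0, 0.0, 2.0 → max 2.0
Smallest max regret = 1.9 → A1.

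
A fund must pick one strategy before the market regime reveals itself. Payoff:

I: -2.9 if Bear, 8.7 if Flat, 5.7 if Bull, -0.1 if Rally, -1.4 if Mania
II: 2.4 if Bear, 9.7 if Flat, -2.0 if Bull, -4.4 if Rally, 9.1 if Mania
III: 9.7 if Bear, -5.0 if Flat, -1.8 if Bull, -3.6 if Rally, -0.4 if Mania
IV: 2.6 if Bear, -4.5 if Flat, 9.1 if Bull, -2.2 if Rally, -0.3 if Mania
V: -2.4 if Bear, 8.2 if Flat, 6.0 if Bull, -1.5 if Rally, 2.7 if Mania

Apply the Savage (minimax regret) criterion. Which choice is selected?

Column bests: Bear=9.7, Flat=9.7, Bull=9.1, Rally=-0.1, Mania=9.1.
I regrets: 12.6, 1.0, 3.4, 0.0, 10.5 → max 12.6
II regrets: 7.3, 0.0, 11.1, 4.3, 0.0 → max 11.1
III regrets: 0.0, 14.7, 10.9, 3.5, 9.5 → max 14.7
IV regrets: 7.1, 14.2, 0.0, 2.1, 9.4 → max 14.2
V regrets: 12.1, 1.5, 3.1, 1.4, 6.4 → max 12.1
Smallest max regret = 11.1 → II.

II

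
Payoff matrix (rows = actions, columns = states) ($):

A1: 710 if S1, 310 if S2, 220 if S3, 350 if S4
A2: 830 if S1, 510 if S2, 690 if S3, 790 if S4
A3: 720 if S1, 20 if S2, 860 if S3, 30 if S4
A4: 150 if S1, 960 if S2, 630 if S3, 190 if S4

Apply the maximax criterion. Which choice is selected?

Row maxima: A1=710, A2=830, A3=860, A4=960
Best best-case = 960 → A4.

A4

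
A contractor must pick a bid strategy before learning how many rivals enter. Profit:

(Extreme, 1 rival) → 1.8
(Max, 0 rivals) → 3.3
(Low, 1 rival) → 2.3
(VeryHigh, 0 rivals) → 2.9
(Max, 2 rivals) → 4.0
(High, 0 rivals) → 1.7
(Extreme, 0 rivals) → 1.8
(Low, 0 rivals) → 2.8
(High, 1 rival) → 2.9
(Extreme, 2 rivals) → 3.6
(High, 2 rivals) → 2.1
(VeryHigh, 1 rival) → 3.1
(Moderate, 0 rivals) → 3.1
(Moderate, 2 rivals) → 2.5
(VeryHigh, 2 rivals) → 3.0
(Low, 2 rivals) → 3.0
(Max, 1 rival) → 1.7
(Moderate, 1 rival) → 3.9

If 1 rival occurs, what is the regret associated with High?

1.0

Best payoff under 1 rival is 3.9.
Regret = 3.9 − 2.9 = 1.0.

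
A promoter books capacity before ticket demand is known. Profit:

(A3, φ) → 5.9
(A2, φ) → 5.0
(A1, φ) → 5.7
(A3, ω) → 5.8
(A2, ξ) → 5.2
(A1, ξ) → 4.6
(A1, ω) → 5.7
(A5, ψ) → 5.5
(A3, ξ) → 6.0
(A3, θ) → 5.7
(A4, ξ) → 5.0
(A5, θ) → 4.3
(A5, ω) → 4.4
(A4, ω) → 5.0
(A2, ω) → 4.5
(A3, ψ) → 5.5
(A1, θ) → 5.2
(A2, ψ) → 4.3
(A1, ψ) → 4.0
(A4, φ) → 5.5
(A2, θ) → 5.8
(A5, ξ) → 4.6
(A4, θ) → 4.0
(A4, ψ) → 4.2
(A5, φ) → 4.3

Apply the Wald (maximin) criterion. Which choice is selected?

A3

Row minima: A1=4.0, A2=4.3, A3=5.5, A4=4.0, A5=4.3
Best worst-case = 5.5 → A3.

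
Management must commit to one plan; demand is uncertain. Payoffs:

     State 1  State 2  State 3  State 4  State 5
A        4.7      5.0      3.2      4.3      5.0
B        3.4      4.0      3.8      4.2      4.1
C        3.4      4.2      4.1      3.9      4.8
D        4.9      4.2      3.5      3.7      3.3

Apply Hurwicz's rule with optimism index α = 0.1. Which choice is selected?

C

A: 0.1·5.0 + 0.9·3.2 = 3.38
B: 0.1·4.2 + 0.9·3.4 = 3.48
C: 0.1·4.8 + 0.9·3.4 = 3.54
D: 0.1·4.9 + 0.9·3.3 = 3.46
Highest Hurwicz score = 3.54 → C.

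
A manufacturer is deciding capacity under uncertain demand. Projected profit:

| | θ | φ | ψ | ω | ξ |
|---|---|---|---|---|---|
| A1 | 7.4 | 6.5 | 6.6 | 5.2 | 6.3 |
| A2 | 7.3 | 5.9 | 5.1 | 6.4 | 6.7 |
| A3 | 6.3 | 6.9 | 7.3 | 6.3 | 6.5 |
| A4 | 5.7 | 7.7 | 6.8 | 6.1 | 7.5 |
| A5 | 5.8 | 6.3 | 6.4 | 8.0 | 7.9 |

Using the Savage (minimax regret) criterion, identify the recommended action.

A5

Column bests: θ=7.4, φ=7.7, ψ=7.3, ω=8.0, ξ=7.9.
A1 regrets: 0.0, 1.2, 0.7, 2.8, 1.6 → max 2.8
A2 regrets: 0.1, 1.8, 2.2, 1.6, 1.2 → max 2.2
A3 regrets: 1.1, 0.8, 0.0, 1.7, 1.4 → max 1.7
A4 regrets: 1.7, 0.0, 0.5, 1.9, 0.4 → max 1.9
A5 regrets: 1.6, 1.4, 0.9, 0.0, 0.0 → max 1.6
Smallest max regret = 1.6 → A5.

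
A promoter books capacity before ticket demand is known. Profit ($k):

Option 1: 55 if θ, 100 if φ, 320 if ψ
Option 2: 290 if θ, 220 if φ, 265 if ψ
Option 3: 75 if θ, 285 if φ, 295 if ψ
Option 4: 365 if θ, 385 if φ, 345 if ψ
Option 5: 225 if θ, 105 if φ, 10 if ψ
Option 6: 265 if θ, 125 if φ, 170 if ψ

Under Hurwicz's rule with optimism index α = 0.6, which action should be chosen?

Option 1: 0.6·320 + 0.4·55 = 214
Option 2: 0.6·290 + 0.4·220 = 262
Option 3: 0.6·295 + 0.4·75 = 207
Option 4: 0.6·385 + 0.4·345 = 369
Option 5: 0.6·225 + 0.4·10 = 139
Option 6: 0.6·265 + 0.4·125 = 209
Highest Hurwicz score = 369 → Option 4.

Option 4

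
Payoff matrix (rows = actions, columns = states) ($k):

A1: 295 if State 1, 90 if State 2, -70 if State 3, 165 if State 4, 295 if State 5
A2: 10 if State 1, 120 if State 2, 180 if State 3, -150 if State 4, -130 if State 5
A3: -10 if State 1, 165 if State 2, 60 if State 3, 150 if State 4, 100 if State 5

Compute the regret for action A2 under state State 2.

Best payoff under State 2 is 165.
Regret = 165 − 120 = 45.

45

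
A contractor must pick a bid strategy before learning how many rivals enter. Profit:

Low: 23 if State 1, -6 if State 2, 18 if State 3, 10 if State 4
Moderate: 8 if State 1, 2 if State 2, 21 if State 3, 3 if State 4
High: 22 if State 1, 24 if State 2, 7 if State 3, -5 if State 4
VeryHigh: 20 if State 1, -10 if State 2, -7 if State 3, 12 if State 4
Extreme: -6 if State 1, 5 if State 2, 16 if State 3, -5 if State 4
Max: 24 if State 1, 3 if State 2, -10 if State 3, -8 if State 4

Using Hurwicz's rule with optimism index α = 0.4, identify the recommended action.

Low: 0.4·23 + 0.6·(-6) = 5.6
Moderate: 0.4·21 + 0.6·2 = 9.6
High: 0.4·24 + 0.6·(-5) = 6.6
VeryHigh: 0.4·20 + 0.6·(-10) = 2
Extreme: 0.4·16 + 0.6·(-6) = 2.8
Max: 0.4·24 + 0.6·(-10) = 3.6
Highest Hurwicz score = 9.6 → Moderate.

Moderate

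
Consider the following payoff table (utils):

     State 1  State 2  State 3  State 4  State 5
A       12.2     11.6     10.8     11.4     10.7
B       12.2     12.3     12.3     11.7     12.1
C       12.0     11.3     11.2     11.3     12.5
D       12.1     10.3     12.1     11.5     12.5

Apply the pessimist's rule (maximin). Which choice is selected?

B

Row minima: A=10.7, B=11.7, C=11.2, D=10.3
Best worst-case = 11.7 → B.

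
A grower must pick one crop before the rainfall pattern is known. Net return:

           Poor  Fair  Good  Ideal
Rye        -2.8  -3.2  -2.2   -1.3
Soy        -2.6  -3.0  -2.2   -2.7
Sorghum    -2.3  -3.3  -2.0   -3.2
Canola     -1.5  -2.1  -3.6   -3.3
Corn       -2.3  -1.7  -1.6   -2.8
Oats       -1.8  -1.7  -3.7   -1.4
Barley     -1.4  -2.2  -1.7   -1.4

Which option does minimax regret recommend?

Column bests: Poor=-1.4, Fair=-1.7, Good=-1.6, Ideal=-1.3.
Rye regrets: 1.4, 1.5, 0.6, 0.0 → max 1.5
Soy regrets: 1.2, 1.3, 0.6, 1.4 → max 1.4
Sorghum regrets: 0.9, 1.6, 0.4, 1.9 → max 1.9
Canola regrets: 0.1, 0.4, 2.0, 2.0 → max 2.0
Corn regrets: 0.9, 0.0, 0.0, 1.5 → max 1.5
Oats regrets: 0.4, 0.0, 2.1, 0.1 → max 2.1
Barley regrets: 0.0, 0.5, 0.1, 0.1 → max 0.5
Smallest max regret = 0.5 → Barley.

Barley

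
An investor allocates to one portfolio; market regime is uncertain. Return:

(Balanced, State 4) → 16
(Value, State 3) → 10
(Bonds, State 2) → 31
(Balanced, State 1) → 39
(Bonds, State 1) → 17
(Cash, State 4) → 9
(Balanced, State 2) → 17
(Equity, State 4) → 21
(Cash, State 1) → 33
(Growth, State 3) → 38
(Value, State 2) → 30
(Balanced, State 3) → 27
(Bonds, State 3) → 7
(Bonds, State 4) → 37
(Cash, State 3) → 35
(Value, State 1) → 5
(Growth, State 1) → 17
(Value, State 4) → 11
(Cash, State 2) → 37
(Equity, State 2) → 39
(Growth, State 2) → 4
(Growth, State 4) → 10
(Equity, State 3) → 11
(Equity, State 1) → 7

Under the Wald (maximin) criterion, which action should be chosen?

Balanced

Row minima: Growth=4, Equity=7, Value=5, Cash=9, Bonds=7, Balanced=16
Best worst-case = 16 → Balanced.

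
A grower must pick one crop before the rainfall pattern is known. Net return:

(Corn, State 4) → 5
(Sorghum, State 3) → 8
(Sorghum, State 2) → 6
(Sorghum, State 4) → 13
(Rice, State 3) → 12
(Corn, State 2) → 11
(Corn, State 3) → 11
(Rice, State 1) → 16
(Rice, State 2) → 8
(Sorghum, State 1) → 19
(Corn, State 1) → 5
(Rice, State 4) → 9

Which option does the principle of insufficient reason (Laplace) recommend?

Row averages: Sorghum=11.5, Rice=11.25, Corn=8
Highest average = 11.5 → Sorghum.

Sorghum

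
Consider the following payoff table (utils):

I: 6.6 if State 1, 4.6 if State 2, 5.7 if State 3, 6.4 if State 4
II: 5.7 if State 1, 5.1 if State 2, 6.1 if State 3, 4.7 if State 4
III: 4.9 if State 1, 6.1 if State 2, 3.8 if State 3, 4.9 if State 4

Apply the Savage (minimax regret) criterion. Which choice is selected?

Column bests: State 1=6.6, State 2=6.1, State 3=6.1, State 4=6.4.
I regrets: 0.0, 1.5, 0.4, 0.0 → max 1.5
II regrets: 0.9, 1.0, 0.0, 1.7 → max 1.7
III regrets: 1.7, 0.0, 2.3, 1.5 → max 2.3
Smallest max regret = 1.5 → I.

I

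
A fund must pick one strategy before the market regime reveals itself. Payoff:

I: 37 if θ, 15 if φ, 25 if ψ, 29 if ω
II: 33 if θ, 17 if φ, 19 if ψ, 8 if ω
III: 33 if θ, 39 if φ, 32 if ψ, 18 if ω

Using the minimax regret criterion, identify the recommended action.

III

Column bests: θ=37, φ=39, ψ=32, ω=29.
I regrets: 0, 24, 7, 0 → max 24
II regrets: 4, 22, 13, 21 → max 22
III regrets: 4, 0, 0, 11 → max 11
Smallest max regret = 11 → III.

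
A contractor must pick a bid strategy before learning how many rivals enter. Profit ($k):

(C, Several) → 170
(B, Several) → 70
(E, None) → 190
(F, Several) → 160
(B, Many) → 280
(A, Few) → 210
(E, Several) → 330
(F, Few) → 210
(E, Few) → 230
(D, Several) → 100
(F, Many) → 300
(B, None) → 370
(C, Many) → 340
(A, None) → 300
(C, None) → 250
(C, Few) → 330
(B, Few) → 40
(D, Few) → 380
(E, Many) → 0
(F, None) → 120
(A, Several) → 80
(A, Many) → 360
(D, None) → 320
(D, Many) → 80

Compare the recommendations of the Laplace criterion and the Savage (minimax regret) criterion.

Row averages: A=237.5, B=190, C=272.5, D=220, E=187.5, F=197.5
Highest average = 272.5 → C.
Column bests: None=370, Few=380, Several=330, Many=360.
A regrets: 70, 170, 250, 0 → max 250
B regrets: 0, 340, 260, 80 → max 340
C regrets: 120, 50, 160, 20 → max 160
D regrets: 50, 0, 230, 280 → max 280
E regrets: 180, 150, 0, 360 → max 360
F regrets: 250, 170, 170, 60 → max 250
Smallest max regret = 160 → C.

laplace → C; minimax regret → C (agree)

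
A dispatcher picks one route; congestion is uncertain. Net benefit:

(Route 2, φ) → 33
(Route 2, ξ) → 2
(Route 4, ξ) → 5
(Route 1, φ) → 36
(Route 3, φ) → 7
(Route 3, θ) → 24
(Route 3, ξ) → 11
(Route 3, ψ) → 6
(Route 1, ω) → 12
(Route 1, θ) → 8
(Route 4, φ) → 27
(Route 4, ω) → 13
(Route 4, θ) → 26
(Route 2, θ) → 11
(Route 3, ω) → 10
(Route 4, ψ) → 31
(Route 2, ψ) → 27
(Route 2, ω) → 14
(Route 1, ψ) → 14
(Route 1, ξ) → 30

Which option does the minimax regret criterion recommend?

Column bests: θ=26, φ=36, ψ=31, ω=14, ξ=30.
Route 1 regrets: 18, 0, 17, 2, 0 → max 18
Route 2 regrets: 15, 3, 4, 0, 28 → max 28
Route 3 regrets: 2, 29, 25, 4, 19 → max 29
Route 4 regrets: 0, 9, 0, 1, 25 → max 25
Smallest max regret = 18 → Route 1.

Route 1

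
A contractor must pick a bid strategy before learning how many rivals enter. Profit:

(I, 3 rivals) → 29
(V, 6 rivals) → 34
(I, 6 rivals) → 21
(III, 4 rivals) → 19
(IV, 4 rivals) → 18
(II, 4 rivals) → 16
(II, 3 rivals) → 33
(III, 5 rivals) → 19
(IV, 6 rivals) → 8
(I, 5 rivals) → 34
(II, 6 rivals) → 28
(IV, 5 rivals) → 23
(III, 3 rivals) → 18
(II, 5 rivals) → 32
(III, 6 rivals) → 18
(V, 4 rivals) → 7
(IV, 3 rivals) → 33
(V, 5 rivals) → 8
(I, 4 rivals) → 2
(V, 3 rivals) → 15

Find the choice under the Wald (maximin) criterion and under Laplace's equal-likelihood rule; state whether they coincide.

Row minima: I=2, II=16, III=18, IV=8, V=7
Best worst-case = 18 → III.
Row averages: I=21.5, II=27.25, III=18.5, IV=20.5, V=16
Highest average = 27.25 → II.

maximin → III; laplace → II (disagree)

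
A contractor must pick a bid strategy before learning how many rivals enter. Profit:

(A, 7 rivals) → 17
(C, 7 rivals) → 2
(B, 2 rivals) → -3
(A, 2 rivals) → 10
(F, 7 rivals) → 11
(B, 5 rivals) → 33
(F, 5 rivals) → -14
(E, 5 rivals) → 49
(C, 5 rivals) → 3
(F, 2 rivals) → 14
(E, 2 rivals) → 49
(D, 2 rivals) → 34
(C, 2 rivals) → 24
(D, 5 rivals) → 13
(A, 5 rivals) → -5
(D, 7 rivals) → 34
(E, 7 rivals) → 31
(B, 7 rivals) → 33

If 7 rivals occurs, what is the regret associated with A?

Best payoff under 7 rivals is 34.
Regret = 34 − 17 = 17.

17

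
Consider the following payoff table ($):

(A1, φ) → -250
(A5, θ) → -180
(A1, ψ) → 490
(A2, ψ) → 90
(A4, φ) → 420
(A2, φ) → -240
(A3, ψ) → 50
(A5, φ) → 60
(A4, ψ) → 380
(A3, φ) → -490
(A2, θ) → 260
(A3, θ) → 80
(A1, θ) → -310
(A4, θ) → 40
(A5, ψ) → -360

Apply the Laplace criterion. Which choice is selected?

Row averages: A1=-70/3, A2=110/3, A3=-120, A4=280, A5=-160
Highest average = 280 → A4.

A4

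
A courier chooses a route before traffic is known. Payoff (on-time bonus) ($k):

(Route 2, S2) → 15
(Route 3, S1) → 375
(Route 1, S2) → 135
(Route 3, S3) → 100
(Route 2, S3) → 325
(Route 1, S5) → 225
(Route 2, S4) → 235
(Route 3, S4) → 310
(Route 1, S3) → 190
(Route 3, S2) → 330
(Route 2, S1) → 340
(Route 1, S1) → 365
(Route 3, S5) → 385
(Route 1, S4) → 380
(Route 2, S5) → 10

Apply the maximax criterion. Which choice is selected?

Route 3

Row maxima: Route 1=380, Route 2=340, Route 3=385
Best best-case = 385 → Route 3.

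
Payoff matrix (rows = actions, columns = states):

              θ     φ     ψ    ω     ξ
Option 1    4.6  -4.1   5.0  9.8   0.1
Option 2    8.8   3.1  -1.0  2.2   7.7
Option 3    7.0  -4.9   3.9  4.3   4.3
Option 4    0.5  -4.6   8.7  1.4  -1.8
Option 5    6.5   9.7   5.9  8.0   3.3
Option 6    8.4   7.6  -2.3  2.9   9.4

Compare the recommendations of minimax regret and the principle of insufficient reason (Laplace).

minimax regret → Option 5; laplace → Option 5 (agree)

Column bests: θ=8.8, φ=9.7, ψ=8.7, ω=9.8, ξ=9.4.
Option 1 regrets: 4.2, 13.8, 3.7, 0.0, 9.3 → max 13.8
Option 2 regrets: 0.0, 6.6, 9.7, 7.6, 1.7 → max 9.7
Option 3 regrets: 1.8, 14.6, 4.8, 5.5, 5.1 → max 14.6
Option 4 regrets: 8.3, 14.3, 0.0, 8.4, 11.2 → max 14.3
Option 5 regrets: 2.3, 0.0, 2.8, 1.8, 6.1 → max 6.1
Option 6 regrets: 0.4, 2.1, 11.0, 6.9, 0.0 → max 11.0
Smallest max regret = 6.1 → Option 5.
Row averages: Option 1=3.08, Option 2=4.16, Option 3=2.92, Option 4=0.84, Option 5=6.68, Option 6=5.2
Highest average = 6.68 → Option 5.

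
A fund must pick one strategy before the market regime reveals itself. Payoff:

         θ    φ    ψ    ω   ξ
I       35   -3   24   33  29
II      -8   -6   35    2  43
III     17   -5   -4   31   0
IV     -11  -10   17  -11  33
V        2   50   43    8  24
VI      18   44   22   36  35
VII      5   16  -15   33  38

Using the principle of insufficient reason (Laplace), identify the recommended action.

VI

Row averages: I=23.6, II=13.2, III=7.8, IV=3.6, V=25.4, VI=31, VII=15.4
Highest average = 31 → VI.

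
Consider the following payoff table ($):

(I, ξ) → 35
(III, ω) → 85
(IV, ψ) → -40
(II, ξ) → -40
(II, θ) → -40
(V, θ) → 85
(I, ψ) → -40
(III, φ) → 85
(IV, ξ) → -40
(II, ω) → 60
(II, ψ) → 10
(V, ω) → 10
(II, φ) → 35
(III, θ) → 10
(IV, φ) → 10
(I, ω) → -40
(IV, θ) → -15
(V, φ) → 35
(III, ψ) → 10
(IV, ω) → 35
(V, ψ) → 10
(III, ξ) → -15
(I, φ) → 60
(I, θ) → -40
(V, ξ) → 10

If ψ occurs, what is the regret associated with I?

Best payoff under ψ is 10.
Regret = 10 − (-40) = 50.

50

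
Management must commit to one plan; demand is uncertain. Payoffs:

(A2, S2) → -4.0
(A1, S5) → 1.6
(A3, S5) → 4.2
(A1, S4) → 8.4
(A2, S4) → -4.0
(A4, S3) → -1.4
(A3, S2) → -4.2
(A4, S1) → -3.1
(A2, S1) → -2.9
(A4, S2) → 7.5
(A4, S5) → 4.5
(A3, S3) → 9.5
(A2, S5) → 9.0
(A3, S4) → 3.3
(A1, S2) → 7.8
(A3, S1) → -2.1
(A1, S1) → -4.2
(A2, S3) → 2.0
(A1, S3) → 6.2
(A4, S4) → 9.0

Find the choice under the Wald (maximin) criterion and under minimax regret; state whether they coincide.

maximin → A4; minimax regret → A1 (disagree)

Row minima: A1=-4.2, A2=-4.0, A3=-4.2, A4=-3.1
Best worst-case = -3.1 → A4.
Column bests: S1=-2.1, S2=7.8, S3=9.5, S4=9.0, S5=9.0.
A1 regrets: 2.1, 0.0, 3.3, 0.6, 7.4 → max 7.4
A2 regrets: 0.8, 11.8, 7.5, 13.0, 0.0 → max 13.0
A3 regrets: 0.0, 12.0, 0.0, 5.7, 4.8 → max 12.0
A4 regrets: 1.0, 0.3, 10.9, 0.0, 4.5 → max 10.9
Smallest max regret = 7.4 → A1.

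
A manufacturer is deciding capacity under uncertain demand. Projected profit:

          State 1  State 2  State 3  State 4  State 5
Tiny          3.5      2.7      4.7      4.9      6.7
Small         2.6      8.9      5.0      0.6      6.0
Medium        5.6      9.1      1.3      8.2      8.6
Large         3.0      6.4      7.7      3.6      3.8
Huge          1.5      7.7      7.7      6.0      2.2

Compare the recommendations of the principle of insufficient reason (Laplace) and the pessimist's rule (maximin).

Row averages: Tiny=4.5, Small=4.62, Medium=6.56, Large=4.9, Huge=5.02
Highest average = 6.56 → Medium.
Row minima: Tiny=2.7, Small=0.6, Medium=1.3, Large=3.0, Huge=1.5
Best worst-case = 3.0 → Large.

laplace → Medium; maximin → Large (disagree)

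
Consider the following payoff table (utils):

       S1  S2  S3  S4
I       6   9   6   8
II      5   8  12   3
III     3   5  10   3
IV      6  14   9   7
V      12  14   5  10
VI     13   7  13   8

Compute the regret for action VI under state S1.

0

Best payoff under S1 is 13.
Regret = 13 − 13 = 0.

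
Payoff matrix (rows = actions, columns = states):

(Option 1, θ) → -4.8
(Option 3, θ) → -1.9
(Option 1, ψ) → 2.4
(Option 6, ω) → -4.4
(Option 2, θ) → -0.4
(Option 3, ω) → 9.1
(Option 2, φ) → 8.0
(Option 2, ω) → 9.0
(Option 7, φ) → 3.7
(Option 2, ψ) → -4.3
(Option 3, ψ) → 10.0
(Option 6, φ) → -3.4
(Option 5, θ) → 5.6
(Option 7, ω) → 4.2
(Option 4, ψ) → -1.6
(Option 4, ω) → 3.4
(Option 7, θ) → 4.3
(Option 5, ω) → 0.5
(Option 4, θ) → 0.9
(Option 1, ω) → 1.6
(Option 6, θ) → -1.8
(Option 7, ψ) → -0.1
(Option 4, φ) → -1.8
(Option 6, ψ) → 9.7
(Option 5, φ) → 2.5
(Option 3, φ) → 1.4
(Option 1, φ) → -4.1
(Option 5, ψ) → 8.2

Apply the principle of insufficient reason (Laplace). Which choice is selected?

Option 3

Row averages: Option 1=-1.225, Option 2=3.075, Option 3=4.65, Option 4=0.225, Option 5=4.2, Option 6=0.025, Option 7=3.025
Highest average = 4.65 → Option 3.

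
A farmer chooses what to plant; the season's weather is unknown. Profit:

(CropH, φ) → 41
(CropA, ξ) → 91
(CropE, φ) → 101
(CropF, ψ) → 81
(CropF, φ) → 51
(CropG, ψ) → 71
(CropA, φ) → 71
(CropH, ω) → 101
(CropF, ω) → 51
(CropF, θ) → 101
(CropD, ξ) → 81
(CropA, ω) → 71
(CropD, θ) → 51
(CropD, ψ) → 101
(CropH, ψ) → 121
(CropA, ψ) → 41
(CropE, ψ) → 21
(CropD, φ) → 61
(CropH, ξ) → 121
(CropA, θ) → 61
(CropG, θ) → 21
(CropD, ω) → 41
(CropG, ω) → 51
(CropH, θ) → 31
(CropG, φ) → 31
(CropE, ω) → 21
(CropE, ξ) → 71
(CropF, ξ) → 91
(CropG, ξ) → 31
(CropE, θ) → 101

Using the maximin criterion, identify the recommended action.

Row minima: CropE=21, CropF=51, CropG=21, CropH=31, CropD=41, CropA=41
Best worst-case = 51 → CropF.

CropF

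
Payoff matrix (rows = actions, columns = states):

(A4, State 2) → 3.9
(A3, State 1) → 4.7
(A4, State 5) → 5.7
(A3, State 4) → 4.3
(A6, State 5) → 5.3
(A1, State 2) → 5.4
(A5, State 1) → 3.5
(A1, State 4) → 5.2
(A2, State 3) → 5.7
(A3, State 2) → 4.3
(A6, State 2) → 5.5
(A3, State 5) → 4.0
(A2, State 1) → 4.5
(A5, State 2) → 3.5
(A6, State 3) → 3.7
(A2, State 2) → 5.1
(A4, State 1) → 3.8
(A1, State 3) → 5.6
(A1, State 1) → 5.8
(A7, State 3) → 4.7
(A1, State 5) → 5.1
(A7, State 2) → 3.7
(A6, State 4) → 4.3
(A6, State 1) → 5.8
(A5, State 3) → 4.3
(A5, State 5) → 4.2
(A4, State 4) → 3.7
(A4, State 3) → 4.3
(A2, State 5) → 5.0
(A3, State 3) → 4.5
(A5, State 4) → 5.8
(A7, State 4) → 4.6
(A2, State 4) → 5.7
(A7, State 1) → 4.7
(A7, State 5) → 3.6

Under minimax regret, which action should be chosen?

A1

Column bests: State 1=5.8, State 2=5.5, State 3=5.7, State 4=5.8, State 5=5.7.
A1 regrets: 0.0, 0.1, 0.1, 0.6, 0.6 → max 0.6
A2 regrets: 1.3, 0.4, 0.0, 0.1, 0.7 → max 1.3
A3 regrets: 1.1, 1.2, 1.2, 1.5, 1.7 → max 1.7
A4 regrets: 2.0, 1.6, 1.4, 2.1, 0.0 → max 2.1
A5 regrets: 2.3, 2.0, 1.4, 0.0, 1.5 → max 2.3
A6 regrets: 0.0, 0.0, 2.0, 1.5, 0.4 → max 2.0
A7 regrets: 1.1, 1.8, 1.0, 1.2, 2.1 → max 2.1
Smallest max regret = 0.6 → A1.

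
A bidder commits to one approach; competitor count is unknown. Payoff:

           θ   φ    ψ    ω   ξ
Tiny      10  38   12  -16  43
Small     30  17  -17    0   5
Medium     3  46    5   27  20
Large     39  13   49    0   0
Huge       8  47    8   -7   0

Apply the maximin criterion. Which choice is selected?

Medium

Row minima: Tiny=-16, Small=-17, Medium=3, Large=0, Huge=-7
Best worst-case = 3 → Medium.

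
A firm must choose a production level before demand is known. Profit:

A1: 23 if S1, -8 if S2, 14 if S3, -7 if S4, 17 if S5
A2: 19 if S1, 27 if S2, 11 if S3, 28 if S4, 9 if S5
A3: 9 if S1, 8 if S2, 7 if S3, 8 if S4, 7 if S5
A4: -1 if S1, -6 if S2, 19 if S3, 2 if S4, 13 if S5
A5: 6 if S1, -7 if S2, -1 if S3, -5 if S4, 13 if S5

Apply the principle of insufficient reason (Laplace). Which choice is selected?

A2

Row averages: A1=7.8, A2=18.8, A3=7.8, A4=5.4, A5=1.2
Highest average = 18.8 → A2.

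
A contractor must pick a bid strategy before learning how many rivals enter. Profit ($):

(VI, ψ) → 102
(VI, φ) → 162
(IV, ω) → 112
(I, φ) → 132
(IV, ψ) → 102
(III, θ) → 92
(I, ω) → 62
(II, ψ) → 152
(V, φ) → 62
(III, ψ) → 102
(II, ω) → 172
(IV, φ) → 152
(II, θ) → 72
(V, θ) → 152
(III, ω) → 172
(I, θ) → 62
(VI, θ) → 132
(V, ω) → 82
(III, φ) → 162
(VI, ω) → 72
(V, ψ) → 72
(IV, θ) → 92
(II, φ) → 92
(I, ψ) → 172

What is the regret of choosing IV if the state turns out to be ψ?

Best payoff under ψ is 172.
Regret = 172 − 102 = 70.

70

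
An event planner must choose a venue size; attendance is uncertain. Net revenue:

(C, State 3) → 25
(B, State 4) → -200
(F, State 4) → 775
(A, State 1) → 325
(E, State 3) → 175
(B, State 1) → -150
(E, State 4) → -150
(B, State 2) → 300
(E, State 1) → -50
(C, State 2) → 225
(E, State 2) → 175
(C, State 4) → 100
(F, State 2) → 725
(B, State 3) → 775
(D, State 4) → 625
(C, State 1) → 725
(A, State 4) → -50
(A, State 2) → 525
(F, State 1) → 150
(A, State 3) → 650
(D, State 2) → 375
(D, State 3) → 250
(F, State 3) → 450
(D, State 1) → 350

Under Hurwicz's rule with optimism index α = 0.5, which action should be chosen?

F

A: 0.5·650 + 0.5·(-50) = 300
B: 0.5·775 + 0.5·(-200) = 287.5
C: 0.5·725 + 0.5·25 = 375
D: 0.5·625 + 0.5·250 = 437.5
E: 0.5·175 + 0.5·(-150) = 12.5
F: 0.5·775 + 0.5·150 = 462.5
Highest Hurwicz score = 462.5 → F.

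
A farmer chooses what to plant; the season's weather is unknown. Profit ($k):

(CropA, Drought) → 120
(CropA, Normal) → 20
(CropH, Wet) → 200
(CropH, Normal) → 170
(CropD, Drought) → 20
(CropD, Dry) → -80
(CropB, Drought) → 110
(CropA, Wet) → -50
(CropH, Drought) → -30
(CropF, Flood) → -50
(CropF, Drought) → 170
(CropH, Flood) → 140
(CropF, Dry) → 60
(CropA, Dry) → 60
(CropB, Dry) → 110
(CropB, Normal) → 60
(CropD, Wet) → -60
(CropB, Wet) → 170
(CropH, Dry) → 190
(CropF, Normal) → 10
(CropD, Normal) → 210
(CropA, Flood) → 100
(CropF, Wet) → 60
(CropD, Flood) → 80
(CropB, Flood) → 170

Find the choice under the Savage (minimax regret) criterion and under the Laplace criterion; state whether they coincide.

Column bests: Drought=170, Dry=190, Normal=210, Wet=200, Flood=170.
CropF regrets: 0, 130, 200, 140, 220 → max 220
CropD regrets: 150, 270, 0, 260, 90 → max 270
CropA regrets: 50, 130, 190, 250, 70 → max 250
CropB regrets: 60, 80, 150, 30, 0 → max 150
CropH regrets: 200, 0, 40, 0, 30 → max 200
Smallest max regret = 150 → CropB.
Row averages: CropF=50, CropD=34, CropA=50, CropB=124, CropH=134
Highest average = 134 → CropH.

minimax regret → CropB; laplace → CropH (disagree)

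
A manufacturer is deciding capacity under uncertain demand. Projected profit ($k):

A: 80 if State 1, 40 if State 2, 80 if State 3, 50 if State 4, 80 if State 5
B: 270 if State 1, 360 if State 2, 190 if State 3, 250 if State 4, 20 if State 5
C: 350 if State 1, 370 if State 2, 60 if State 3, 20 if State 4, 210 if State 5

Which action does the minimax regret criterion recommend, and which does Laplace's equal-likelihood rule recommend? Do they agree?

minimax regret → B; laplace → B (agree)

Column bests: State 1=350, State 2=370, State 3=190, State 4=250, State 5=210.
A regrets: 270, 330, 110, 200, 130 → max 330
B regrets: 80, 10, 0, 0, 190 → max 190
C regrets: 0, 0, 130, 230, 0 → max 230
Smallest max regret = 190 → B.
Row averages: A=66, B=218, C=202
Highest average = 218 → B.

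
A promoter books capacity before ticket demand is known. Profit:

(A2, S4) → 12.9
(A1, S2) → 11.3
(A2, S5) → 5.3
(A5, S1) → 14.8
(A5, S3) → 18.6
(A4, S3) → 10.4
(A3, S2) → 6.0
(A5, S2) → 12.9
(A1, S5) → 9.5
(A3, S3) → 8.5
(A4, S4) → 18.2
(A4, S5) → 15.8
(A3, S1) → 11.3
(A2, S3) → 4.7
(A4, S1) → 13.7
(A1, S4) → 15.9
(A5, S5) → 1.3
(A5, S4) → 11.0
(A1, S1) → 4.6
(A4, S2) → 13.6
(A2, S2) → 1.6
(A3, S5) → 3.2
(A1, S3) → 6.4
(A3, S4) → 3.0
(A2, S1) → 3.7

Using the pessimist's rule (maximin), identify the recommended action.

Row minima: A1=4.6, A2=1.6, A3=3.0, A4=10.4, A5=1.3
Best worst-case = 10.4 → A4.

A4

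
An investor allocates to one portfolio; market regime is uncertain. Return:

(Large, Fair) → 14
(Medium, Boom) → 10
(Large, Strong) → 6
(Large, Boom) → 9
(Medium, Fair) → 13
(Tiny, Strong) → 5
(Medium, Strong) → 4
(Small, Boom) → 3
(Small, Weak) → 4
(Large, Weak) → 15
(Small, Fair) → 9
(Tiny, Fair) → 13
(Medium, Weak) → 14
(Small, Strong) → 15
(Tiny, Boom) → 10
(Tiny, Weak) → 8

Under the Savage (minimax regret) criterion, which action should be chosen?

Column bests: Weak=15, Fair=14, Strong=15, Boom=10.
Tiny regrets: 7, 1, 10, 0 → max 10
Small regrets: 11, 5, 0, 7 → max 11
Medium regrets: 1, 1, 11, 0 → max 11
Large regrets: 0, 0, 9, 1 → max 9
Smallest max regret = 9 → Large.

Large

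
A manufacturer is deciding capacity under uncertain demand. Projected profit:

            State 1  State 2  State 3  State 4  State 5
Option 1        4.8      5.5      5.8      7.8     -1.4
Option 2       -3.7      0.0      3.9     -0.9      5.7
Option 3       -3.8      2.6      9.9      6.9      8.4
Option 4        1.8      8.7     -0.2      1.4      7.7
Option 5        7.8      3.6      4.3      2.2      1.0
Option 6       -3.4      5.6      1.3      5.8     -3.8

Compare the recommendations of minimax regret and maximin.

minimax regret → Option 5; maximin → Option 5 (agree)

Column bests: State 1=7.8, State 2=8.7, State 3=9.9, State 4=7.8, State 5=8.4.
Option 1 regrets: 3.0, 3.2, 4.1, 0.0, 9.8 → max 9.8
Option 2 regrets: 11.5, 8.7, 6.0, 8.7, 2.7 → max 11.5
Option 3 regrets: 11.6, 6.1, 0.0, 0.9, 0.0 → max 11.6
Option 4 regrets: 6.0, 0.0, 10.1, 6.4, 0.7 → max 10.1
Option 5 regrets: 0.0, 5.1, 5.6, 5.6, 7.4 → max 7.4
Option 6 regrets: 11.2, 3.1, 8.6, 2.0, 12.2 → max 12.2
Smallest max regret = 7.4 → Option 5.
Row minima: Option 1=-1.4, Option 2=-3.7, Option 3=-3.8, Option 4=-0.2, Option 5=1.0, Option 6=-3.8
Best worst-case = 1.0 → Option 5.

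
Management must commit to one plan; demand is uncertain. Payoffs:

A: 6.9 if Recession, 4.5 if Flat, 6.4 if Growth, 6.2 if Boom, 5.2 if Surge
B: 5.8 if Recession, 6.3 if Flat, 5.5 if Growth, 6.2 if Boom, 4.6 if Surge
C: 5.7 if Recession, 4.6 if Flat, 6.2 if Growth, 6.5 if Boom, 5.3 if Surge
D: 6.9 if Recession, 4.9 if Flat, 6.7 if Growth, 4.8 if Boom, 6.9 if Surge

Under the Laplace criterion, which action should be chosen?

D

Row averages: A=5.84, B=5.68, C=5.66, D=6.04
Highest average = 6.04 → D.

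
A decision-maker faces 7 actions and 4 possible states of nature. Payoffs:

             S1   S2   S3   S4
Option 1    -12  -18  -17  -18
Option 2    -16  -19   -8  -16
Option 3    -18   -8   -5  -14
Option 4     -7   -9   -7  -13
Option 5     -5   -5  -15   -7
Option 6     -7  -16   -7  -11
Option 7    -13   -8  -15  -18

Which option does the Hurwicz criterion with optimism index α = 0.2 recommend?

Option 1: 0.2·(-12) + 0.8·(-18) = -16.8
Option 2: 0.2·(-8) + 0.8·(-19) = -16.8
Option 3: 0.2·(-5) + 0.8·(-18) = -15.4
Option 4: 0.2·(-7) + 0.8·(-13) = -11.8
Option 5: 0.2·(-5) + 0.8·(-15) = -13
Option 6: 0.2·(-7) + 0.8·(-16) = -14.2
Option 7: 0.2·(-8) + 0.8·(-18) = -16
Highest Hurwicz score = -11.8 → Option 4.

Option 4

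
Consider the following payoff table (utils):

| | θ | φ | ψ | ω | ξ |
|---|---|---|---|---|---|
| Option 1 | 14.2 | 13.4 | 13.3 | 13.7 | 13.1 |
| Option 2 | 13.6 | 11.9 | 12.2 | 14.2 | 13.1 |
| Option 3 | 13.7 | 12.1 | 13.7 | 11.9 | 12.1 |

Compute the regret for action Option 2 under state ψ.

Best payoff under ψ is 13.7.
Regret = 13.7 − 12.2 = 1.5.

1.5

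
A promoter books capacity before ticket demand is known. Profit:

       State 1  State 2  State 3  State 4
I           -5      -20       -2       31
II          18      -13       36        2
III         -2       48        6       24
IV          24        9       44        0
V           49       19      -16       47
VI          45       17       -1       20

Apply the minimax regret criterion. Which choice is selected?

VI

Column bests: State 1=49, State 2=48, State 3=44, State 4=47.
I regrets: 54, 68, 46, 16 → max 68
II regrets: 31, 61, 8, 45 → max 61
III regrets: 51, 0, 38, 23 → max 51
IV regrets: 25, 39, 0, 47 → max 47
V regrets: 0, 29, 60, 0 → max 60
VI regrets: 4, 31, 45, 27 → max 45
Smallest max regret = 45 → VI.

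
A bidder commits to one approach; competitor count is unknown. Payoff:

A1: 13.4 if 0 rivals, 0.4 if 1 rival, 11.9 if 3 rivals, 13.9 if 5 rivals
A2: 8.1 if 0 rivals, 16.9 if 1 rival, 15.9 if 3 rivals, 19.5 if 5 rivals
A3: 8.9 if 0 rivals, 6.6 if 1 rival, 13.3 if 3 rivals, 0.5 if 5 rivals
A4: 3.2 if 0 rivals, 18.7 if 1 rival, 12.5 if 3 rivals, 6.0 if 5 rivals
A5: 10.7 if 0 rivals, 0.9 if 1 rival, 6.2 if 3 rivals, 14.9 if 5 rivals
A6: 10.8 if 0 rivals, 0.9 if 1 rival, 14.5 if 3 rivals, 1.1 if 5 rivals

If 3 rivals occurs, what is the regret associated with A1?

Best payoff under 3 rivals is 15.9.
Regret = 15.9 − 11.9 = 4.0.

4.0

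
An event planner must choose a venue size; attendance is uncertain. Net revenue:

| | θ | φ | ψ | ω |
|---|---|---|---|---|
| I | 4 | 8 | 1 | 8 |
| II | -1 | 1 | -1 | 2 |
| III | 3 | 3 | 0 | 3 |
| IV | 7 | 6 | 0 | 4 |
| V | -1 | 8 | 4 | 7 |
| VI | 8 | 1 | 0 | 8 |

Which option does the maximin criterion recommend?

I

Row minima: I=1, II=-1, III=0, IV=0, V=-1, VI=0
Best worst-case = 1 → I.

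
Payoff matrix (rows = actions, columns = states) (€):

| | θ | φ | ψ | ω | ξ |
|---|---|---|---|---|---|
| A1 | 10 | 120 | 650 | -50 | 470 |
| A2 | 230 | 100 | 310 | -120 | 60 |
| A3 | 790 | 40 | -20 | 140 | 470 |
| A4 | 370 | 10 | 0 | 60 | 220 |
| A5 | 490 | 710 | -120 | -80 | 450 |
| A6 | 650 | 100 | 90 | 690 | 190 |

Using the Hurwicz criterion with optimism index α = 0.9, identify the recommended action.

A1: 0.9·650 + 0.1·(-50) = 580
A2: 0.9·310 + 0.1·(-120) = 267
A3: 0.9·790 + 0.1·(-20) = 709
A4: 0.9·370 + 0.1·0 = 333
A5: 0.9·710 + 0.1·(-120) = 627
A6: 0.9·690 + 0.1·90 = 630
Highest Hurwicz score = 709 → A3.

A3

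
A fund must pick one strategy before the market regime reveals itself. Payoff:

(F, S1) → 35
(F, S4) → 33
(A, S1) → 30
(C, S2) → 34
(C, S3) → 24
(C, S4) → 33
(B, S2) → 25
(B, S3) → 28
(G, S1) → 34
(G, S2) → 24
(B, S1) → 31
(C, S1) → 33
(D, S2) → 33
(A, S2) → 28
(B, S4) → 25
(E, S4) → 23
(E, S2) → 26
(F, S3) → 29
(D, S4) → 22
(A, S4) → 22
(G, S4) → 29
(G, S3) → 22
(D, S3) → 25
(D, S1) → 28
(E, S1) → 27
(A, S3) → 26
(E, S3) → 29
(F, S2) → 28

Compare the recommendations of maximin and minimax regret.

Row minima: A=22, B=25, C=24, D=22, E=23, F=28, G=22
Best worst-case = 28 → F.
Column bests: S1=35, S2=34, S3=29, S4=33.
A regrets: 5, 6, 3, 11 → max 11
B regrets: 4, 9, 1, 8 → max 9
C regrets: 2, 0, 5, 0 → max 5
D regrets: 7, 1, 4, 11 → max 11
E regrets: 8, 8, 0, 10 → max 10
F regrets: 0, 6, 0, 0 → max 6
G regrets: 1, 10, 7, 4 → max 10
Smallest max regret = 5 → C.

maximin → F; minimax regret → C (disagree)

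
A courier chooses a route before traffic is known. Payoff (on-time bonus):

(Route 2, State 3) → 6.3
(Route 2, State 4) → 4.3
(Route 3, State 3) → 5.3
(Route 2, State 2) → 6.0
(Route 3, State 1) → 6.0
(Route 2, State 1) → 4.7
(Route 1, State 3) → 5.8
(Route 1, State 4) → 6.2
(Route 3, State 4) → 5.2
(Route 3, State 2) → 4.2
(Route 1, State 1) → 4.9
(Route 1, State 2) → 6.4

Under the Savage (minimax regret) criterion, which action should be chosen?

Column bests: State 1=6.0, State 2=6.4, State 3=6.3, State 4=6.2.
Route 1 regrets: 1.1, 0.0, 0.5, 0.0 → max 1.1
Route 2 regrets: 1.3, 0.4, 0.0, 1.9 → max 1.9
Route 3 regrets: 0.0, 2.2, 1.0, 1.0 → max 2.2
Smallest max regret = 1.1 → Route 1.

Route 1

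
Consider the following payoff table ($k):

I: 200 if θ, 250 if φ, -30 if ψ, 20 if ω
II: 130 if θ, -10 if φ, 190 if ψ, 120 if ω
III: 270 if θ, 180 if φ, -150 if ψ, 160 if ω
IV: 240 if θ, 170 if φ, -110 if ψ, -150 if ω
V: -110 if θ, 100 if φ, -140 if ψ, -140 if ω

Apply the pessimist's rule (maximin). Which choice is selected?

Row minima: I=-30, II=-10, III=-150, IV=-150, V=-140
Best worst-case = -10 → II.

II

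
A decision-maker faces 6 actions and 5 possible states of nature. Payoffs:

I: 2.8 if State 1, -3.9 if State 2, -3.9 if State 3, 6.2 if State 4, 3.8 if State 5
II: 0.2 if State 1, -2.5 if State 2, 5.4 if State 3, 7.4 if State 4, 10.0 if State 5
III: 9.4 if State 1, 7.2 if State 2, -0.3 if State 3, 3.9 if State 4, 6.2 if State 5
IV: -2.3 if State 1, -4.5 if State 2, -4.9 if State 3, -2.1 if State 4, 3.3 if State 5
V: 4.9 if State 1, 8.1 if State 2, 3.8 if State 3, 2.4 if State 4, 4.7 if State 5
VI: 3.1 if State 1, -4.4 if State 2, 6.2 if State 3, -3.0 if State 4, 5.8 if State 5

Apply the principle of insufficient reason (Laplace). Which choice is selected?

Row averages: I=1, II=4.1, III=5.28, IV=-2.1, V=4.78, VI=1.54
Highest average = 5.28 → III.

III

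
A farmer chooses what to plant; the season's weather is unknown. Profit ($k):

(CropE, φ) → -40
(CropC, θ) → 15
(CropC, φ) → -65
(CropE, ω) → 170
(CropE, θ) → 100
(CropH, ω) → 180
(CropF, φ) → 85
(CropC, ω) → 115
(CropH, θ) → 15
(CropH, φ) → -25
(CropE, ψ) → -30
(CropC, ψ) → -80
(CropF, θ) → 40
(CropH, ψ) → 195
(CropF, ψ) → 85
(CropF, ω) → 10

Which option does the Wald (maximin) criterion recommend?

Row minima: CropE=-40, CropF=10, CropC=-80, CropH=-25
Best worst-case = 10 → CropF.

CropF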